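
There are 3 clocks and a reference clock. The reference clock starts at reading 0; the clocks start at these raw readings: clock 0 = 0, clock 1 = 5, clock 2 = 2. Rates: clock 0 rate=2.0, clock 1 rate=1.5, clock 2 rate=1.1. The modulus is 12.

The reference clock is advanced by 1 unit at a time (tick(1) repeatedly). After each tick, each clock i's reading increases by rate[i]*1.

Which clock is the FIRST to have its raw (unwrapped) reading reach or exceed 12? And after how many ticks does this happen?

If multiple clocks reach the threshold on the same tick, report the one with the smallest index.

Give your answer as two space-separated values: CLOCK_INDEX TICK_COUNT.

clock 0: start=0, rate=2.0, needs 12-0 = 12; ticks = ceil(12/2.0) = ceil(6.0000) = 6; reading at tick 6 = 0 + 2.0*6 = 12.0000
clock 1: start=5, rate=1.5, needs 12-5 = 7; ticks = ceil(7/1.5) = ceil(4.6667) = 5; reading at tick 5 = 5 + 1.5*5 = 12.5000
clock 2: start=2, rate=1.1, needs 12-2 = 10; ticks = ceil(10/1.1) = ceil(9.0909) = 10; reading at tick 10 = 2 + 1.1*10 = 13.0000
Minimum tick count = 5; winners = [1]; smallest index = 1

Answer: 1 5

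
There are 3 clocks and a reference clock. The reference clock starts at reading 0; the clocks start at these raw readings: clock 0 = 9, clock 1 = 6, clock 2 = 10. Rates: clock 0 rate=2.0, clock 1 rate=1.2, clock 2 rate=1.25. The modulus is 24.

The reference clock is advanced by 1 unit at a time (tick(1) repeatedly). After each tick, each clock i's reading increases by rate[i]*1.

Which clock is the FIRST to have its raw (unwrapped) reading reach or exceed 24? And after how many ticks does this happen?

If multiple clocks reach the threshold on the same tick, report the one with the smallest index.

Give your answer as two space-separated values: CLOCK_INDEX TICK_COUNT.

Answer: 0 8

Derivation:
clock 0: start=9, rate=2.0, needs 24-9 = 15; ticks = ceil(15/2.0) = ceil(7.5000) = 8; reading at tick 8 = 9 + 2.0*8 = 25.0000
clock 1: start=6, rate=1.2, needs 24-6 = 18; ticks = ceil(18/1.2) = ceil(15.0000) = 15; reading at tick 15 = 6 + 1.2*15 = 24.0000
clock 2: start=10, rate=1.25, needs 24-10 = 14; ticks = ceil(14/1.25) = ceil(11.2000) = 12; reading at tick 12 = 10 + 1.25*12 = 25.0000
Minimum tick count = 8; winners = [0]; smallest index = 0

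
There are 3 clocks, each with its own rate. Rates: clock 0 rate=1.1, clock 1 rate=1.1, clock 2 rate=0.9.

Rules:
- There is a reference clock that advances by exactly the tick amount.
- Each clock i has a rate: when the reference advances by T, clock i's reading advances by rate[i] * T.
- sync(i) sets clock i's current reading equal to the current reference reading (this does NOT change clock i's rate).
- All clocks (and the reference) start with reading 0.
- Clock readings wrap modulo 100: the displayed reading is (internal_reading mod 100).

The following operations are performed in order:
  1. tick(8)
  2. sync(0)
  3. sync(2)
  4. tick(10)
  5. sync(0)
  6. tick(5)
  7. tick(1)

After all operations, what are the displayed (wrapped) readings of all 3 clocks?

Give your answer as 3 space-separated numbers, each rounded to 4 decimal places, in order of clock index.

After op 1 tick(8): ref=8.0000 raw=[8.8000 8.8000 7.2000]
After op 2 sync(0): ref=8.0000 raw=[8.0000 8.8000 7.2000]
After op 3 sync(2): ref=8.0000 raw=[8.0000 8.8000 8.0000]
After op 4 tick(10): ref=18.0000 raw=[19.0000 19.8000 17.0000]
After op 5 sync(0): ref=18.0000 raw=[18.0000 19.8000 17.0000]
After op 6 tick(5): ref=23.0000 raw=[23.5000 25.3000 21.5000]
After op 7 tick(1): ref=24.0000 raw=[24.6000 26.4000 22.4000]
Wrap final raw readings (mod 100): 24.6000 mod 100 = 24.6000; 26.4000 mod 100 = 26.4000; 22.4000 mod 100 = 22.4000

Answer: 24.6000 26.4000 22.4000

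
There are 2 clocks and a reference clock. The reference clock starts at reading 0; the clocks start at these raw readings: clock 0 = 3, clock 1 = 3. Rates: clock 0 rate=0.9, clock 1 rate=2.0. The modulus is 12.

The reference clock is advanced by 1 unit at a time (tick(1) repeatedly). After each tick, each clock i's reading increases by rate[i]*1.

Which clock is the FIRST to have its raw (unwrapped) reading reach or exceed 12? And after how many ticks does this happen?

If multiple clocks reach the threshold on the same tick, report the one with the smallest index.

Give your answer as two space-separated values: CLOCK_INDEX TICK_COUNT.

Answer: 1 5

Derivation:
clock 0: start=3, rate=0.9, needs 12-3 = 9; ticks = ceil(9/0.9) = ceil(10.0000) = 10; reading at tick 10 = 3 + 0.9*10 = 12.0000
clock 1: start=3, rate=2.0, needs 12-3 = 9; ticks = ceil(9/2.0) = ceil(4.5000) = 5; reading at tick 5 = 3 + 2.0*5 = 13.0000
Minimum tick count = 5; winners = [1]; smallest index = 1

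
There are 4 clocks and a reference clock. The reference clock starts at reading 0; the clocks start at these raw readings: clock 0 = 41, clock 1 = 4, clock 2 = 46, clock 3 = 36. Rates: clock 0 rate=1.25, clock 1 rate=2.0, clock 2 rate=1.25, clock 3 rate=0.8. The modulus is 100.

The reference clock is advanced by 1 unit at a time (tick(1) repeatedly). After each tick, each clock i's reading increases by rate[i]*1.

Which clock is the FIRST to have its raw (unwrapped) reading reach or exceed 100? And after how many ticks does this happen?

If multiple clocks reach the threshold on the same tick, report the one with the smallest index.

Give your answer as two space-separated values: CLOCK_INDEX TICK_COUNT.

clock 0: start=41, rate=1.25, needs 100-41 = 59; ticks = ceil(59/1.25) = ceil(47.2000) = 48; reading at tick 48 = 41 + 1.25*48 = 101.0000
clock 1: start=4, rate=2.0, needs 100-4 = 96; ticks = ceil(96/2.0) = ceil(48.0000) = 48; reading at tick 48 = 4 + 2.0*48 = 100.0000
clock 2: start=46, rate=1.25, needs 100-46 = 54; ticks = ceil(54/1.25) = ceil(43.2000) = 44; reading at tick 44 = 46 + 1.25*44 = 101.0000
clock 3: start=36, rate=0.8, needs 100-36 = 64; ticks = ceil(64/0.8) = ceil(80.0000) = 80; reading at tick 80 = 36 + 0.8*80 = 100.0000
Minimum tick count = 44; winners = [2]; smallest index = 2

Answer: 2 44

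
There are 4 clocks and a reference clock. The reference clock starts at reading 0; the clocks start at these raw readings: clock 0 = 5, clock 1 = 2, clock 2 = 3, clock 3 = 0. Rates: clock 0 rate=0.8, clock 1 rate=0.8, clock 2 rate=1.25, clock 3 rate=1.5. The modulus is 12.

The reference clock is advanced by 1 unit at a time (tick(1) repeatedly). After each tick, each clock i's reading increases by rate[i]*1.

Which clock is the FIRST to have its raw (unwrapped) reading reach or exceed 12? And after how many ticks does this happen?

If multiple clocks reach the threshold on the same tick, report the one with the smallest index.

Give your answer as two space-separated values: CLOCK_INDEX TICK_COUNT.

clock 0: start=5, rate=0.8, needs 12-5 = 7; ticks = ceil(7/0.8) = ceil(8.7500) = 9; reading at tick 9 = 5 + 0.8*9 = 12.2000
clock 1: start=2, rate=0.8, needs 12-2 = 10; ticks = ceil(10/0.8) = ceil(12.5000) = 13; reading at tick 13 = 2 + 0.8*13 = 12.4000
clock 2: start=3, rate=1.25, needs 12-3 = 9; ticks = ceil(9/1.25) = ceil(7.2000) = 8; reading at tick 8 = 3 + 1.25*8 = 13.0000
clock 3: start=0, rate=1.5, needs 12-0 = 12; ticks = ceil(12/1.5) = ceil(8.0000) = 8; reading at tick 8 = 0 + 1.5*8 = 12.0000
Minimum tick count = 8; winners = [2, 3]; smallest index = 2

Answer: 2 8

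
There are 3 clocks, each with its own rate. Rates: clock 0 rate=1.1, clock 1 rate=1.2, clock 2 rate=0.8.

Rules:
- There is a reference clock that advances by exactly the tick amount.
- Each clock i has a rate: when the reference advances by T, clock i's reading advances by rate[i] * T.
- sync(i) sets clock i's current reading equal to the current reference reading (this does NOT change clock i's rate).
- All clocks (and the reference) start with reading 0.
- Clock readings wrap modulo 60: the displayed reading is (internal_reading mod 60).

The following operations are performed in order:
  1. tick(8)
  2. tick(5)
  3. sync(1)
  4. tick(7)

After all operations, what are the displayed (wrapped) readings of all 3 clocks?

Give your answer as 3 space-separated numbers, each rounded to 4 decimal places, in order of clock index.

Answer: 22.0000 21.4000 16.0000

Derivation:
After op 1 tick(8): ref=8.0000 raw=[8.8000 9.6000 6.4000]
After op 2 tick(5): ref=13.0000 raw=[14.3000 15.6000 10.4000]
After op 3 sync(1): ref=13.0000 raw=[14.3000 13.0000 10.4000]
After op 4 tick(7): ref=20.0000 raw=[22.0000 21.4000 16.0000]
Wrap final raw readings (mod 60): 22.0000 mod 60 = 22.0000; 21.4000 mod 60 = 21.4000; 16.0000 mod 60 = 16.0000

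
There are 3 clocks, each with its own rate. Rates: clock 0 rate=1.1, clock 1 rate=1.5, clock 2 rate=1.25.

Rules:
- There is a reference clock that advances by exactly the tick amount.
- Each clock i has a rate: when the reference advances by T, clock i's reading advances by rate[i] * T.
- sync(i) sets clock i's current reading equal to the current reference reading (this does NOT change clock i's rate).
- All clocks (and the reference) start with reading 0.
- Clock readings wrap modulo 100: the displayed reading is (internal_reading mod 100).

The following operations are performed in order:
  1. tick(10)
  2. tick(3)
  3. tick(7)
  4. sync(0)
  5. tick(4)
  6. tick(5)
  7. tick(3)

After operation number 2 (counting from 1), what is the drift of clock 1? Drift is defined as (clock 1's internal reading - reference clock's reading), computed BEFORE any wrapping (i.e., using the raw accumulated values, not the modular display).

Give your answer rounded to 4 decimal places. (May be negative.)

Answer: 6.5000

Derivation:
After op 1 tick(10): ref=10.0000 raw=[11.0000 15.0000 12.5000]
After op 2 tick(3): ref=13.0000 raw=[14.3000 19.5000 16.2500]
Drift of clock 1 after op 2: 19.5000 - 13.0000 = 6.5000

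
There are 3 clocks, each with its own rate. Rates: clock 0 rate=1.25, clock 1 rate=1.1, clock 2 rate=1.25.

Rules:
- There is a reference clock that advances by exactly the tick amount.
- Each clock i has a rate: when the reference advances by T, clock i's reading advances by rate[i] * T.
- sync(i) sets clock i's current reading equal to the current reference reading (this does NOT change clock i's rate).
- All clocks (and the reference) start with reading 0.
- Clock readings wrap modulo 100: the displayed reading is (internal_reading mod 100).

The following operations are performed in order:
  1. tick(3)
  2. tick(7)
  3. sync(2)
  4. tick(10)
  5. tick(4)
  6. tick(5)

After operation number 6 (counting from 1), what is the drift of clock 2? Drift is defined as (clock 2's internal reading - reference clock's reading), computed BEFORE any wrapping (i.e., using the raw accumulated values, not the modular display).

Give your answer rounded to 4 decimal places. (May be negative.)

Answer: 4.7500

Derivation:
After op 1 tick(3): ref=3.0000 raw=[3.7500 3.3000 3.7500]
After op 2 tick(7): ref=10.0000 raw=[12.5000 11.0000 12.5000]
After op 3 sync(2): ref=10.0000 raw=[12.5000 11.0000 10.0000]
After op 4 tick(10): ref=20.0000 raw=[25.0000 22.0000 22.5000]
After op 5 tick(4): ref=24.0000 raw=[30.0000 26.4000 27.5000]
After op 6 tick(5): ref=29.0000 raw=[36.2500 31.9000 33.7500]
Drift of clock 2 after op 6: 33.7500 - 29.0000 = 4.7500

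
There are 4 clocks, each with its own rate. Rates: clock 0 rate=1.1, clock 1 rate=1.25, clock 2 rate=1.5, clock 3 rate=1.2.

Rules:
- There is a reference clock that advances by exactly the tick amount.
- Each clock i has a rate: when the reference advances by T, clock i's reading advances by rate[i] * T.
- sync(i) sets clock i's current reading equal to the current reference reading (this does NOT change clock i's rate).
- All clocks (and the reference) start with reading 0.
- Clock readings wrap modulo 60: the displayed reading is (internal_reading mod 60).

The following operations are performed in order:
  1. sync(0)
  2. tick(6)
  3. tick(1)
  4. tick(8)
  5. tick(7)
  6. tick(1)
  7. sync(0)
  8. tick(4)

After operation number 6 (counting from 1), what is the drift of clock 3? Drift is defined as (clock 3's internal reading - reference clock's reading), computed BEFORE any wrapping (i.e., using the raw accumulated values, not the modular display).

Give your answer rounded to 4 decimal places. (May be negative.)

After op 1 sync(0): ref=0.0000 raw=[0.0000 0.0000 0.0000 0.0000]
After op 2 tick(6): ref=6.0000 raw=[6.6000 7.5000 9.0000 7.2000]
After op 3 tick(1): ref=7.0000 raw=[7.7000 8.7500 10.5000 8.4000]
After op 4 tick(8): ref=15.0000 raw=[16.5000 18.7500 22.5000 18.0000]
After op 5 tick(7): ref=22.0000 raw=[24.2000 27.5000 33.0000 26.4000]
After op 6 tick(1): ref=23.0000 raw=[25.3000 28.7500 34.5000 27.6000]
Drift of clock 3 after op 6: 27.6000 - 23.0000 = 4.6000

Answer: 4.6000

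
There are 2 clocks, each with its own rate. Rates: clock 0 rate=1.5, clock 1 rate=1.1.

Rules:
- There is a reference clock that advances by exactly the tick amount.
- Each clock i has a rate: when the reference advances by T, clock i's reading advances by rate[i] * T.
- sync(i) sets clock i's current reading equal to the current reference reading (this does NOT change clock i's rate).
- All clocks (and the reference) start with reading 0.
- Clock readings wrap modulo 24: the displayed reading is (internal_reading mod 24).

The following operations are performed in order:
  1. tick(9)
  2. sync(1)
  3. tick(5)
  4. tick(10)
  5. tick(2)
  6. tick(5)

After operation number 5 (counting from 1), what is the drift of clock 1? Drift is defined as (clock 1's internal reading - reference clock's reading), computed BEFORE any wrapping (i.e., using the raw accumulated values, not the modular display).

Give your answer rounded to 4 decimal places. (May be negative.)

Answer: 1.7000

Derivation:
After op 1 tick(9): ref=9.0000 raw=[13.5000 9.9000]
After op 2 sync(1): ref=9.0000 raw=[13.5000 9.0000]
After op 3 tick(5): ref=14.0000 raw=[21.0000 14.5000]
After op 4 tick(10): ref=24.0000 raw=[36.0000 25.5000]
After op 5 tick(2): ref=26.0000 raw=[39.0000 27.7000]
Drift of clock 1 after op 5: 27.7000 - 26.0000 = 1.7000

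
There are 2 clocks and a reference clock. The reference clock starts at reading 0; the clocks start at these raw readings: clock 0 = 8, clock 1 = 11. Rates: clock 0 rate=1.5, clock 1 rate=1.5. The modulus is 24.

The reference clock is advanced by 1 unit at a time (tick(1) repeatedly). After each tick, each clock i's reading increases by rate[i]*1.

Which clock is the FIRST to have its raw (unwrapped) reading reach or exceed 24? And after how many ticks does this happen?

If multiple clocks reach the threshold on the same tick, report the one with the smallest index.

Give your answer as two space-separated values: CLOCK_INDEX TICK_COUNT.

clock 0: start=8, rate=1.5, needs 24-8 = 16; ticks = ceil(16/1.5) = ceil(10.6667) = 11; reading at tick 11 = 8 + 1.5*11 = 24.5000
clock 1: start=11, rate=1.5, needs 24-11 = 13; ticks = ceil(13/1.5) = ceil(8.6667) = 9; reading at tick 9 = 11 + 1.5*9 = 24.5000
Minimum tick count = 9; winners = [1]; smallest index = 1

Answer: 1 9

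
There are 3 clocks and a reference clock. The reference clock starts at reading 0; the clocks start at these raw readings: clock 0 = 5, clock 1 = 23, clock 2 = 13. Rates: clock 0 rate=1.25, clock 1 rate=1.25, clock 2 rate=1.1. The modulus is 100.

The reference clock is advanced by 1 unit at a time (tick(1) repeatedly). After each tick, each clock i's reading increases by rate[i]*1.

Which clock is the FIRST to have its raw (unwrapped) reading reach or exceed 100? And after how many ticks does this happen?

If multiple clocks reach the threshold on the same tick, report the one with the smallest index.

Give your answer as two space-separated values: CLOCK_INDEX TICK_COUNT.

Answer: 1 62

Derivation:
clock 0: start=5, rate=1.25, needs 100-5 = 95; ticks = ceil(95/1.25) = ceil(76.0000) = 76; reading at tick 76 = 5 + 1.25*76 = 100.0000
clock 1: start=23, rate=1.25, needs 100-23 = 77; ticks = ceil(77/1.25) = ceil(61.6000) = 62; reading at tick 62 = 23 + 1.25*62 = 100.5000
clock 2: start=13, rate=1.1, needs 100-13 = 87; ticks = ceil(87/1.1) = ceil(79.0909) = 80; reading at tick 80 = 13 + 1.1*80 = 101.0000
Minimum tick count = 62; winners = [1]; smallest index = 1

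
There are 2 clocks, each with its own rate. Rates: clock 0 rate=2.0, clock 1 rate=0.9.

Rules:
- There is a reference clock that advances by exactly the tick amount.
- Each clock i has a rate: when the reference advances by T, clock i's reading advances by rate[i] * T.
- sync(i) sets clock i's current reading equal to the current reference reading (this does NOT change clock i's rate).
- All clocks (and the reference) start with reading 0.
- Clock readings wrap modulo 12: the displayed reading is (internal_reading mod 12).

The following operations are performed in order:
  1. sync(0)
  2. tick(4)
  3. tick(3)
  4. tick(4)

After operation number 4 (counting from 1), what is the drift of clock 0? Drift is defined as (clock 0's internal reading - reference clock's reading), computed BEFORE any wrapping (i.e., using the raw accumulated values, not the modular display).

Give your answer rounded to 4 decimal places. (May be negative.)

Answer: 11.0000

Derivation:
After op 1 sync(0): ref=0.0000 raw=[0.0000 0.0000]
After op 2 tick(4): ref=4.0000 raw=[8.0000 3.6000]
After op 3 tick(3): ref=7.0000 raw=[14.0000 6.3000]
After op 4 tick(4): ref=11.0000 raw=[22.0000 9.9000]
Drift of clock 0 after op 4: 22.0000 - 11.0000 = 11.0000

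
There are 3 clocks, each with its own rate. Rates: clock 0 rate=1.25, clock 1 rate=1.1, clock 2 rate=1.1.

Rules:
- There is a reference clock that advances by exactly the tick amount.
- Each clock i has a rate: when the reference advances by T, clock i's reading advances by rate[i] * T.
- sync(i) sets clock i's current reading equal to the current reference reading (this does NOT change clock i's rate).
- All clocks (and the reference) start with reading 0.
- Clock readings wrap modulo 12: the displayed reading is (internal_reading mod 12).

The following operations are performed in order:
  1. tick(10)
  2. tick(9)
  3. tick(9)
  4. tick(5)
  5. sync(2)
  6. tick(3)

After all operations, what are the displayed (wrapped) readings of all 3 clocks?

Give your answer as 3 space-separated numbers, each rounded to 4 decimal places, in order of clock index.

Answer: 9.0000 3.6000 0.3000

Derivation:
After op 1 tick(10): ref=10.0000 raw=[12.5000 11.0000 11.0000]
After op 2 tick(9): ref=19.0000 raw=[23.7500 20.9000 20.9000]
After op 3 tick(9): ref=28.0000 raw=[35.0000 30.8000 30.8000]
After op 4 tick(5): ref=33.0000 raw=[41.2500 36.3000 36.3000]
After op 5 sync(2): ref=33.0000 raw=[41.2500 36.3000 33.0000]
After op 6 tick(3): ref=36.0000 raw=[45.0000 39.6000 36.3000]
Wrap final raw readings (mod 12): 45.0000 mod 12 = 9.0000; 39.6000 mod 12 = 3.6000; 36.3000 mod 12 = 0.3000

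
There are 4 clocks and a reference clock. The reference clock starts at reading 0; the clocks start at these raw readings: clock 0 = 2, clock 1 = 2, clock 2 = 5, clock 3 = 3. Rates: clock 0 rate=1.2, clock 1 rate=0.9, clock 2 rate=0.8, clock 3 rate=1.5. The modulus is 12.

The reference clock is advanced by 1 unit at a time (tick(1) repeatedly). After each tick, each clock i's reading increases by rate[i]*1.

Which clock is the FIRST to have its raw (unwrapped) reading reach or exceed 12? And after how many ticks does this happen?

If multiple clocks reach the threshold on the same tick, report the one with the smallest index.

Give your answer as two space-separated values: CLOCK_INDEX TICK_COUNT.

Answer: 3 6

Derivation:
clock 0: start=2, rate=1.2, needs 12-2 = 10; ticks = ceil(10/1.2) = ceil(8.3333) = 9; reading at tick 9 = 2 + 1.2*9 = 12.8000
clock 1: start=2, rate=0.9, needs 12-2 = 10; ticks = ceil(10/0.9) = ceil(11.1111) = 12; reading at tick 12 = 2 + 0.9*12 = 12.8000
clock 2: start=5, rate=0.8, needs 12-5 = 7; ticks = ceil(7/0.8) = ceil(8.7500) = 9; reading at tick 9 = 5 + 0.8*9 = 12.2000
clock 3: start=3, rate=1.5, needs 12-3 = 9; ticks = ceil(9/1.5) = ceil(6.0000) = 6; reading at tick 6 = 3 + 1.5*6 = 12.0000
Minimum tick count = 6; winners = [3]; smallest index = 3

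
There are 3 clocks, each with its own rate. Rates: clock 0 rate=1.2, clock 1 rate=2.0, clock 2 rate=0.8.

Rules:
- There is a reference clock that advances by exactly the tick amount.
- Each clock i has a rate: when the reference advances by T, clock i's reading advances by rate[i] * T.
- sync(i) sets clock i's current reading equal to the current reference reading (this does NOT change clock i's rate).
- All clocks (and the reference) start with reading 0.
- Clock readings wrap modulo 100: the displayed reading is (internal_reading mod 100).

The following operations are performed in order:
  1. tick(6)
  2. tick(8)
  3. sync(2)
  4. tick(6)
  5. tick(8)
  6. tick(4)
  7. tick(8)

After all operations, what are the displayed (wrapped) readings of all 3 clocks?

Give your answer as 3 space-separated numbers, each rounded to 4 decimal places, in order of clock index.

Answer: 48.0000 80.0000 34.8000

Derivation:
After op 1 tick(6): ref=6.0000 raw=[7.2000 12.0000 4.8000]
After op 2 tick(8): ref=14.0000 raw=[16.8000 28.0000 11.2000]
After op 3 sync(2): ref=14.0000 raw=[16.8000 28.0000 14.0000]
After op 4 tick(6): ref=20.0000 raw=[24.0000 40.0000 18.8000]
After op 5 tick(8): ref=28.0000 raw=[33.6000 56.0000 25.2000]
After op 6 tick(4): ref=32.0000 raw=[38.4000 64.0000 28.4000]
After op 7 tick(8): ref=40.0000 raw=[48.0000 80.0000 34.8000]
Wrap final raw readings (mod 100): 48.0000 mod 100 = 48.0000; 80.0000 mod 100 = 80.0000; 34.8000 mod 100 = 34.8000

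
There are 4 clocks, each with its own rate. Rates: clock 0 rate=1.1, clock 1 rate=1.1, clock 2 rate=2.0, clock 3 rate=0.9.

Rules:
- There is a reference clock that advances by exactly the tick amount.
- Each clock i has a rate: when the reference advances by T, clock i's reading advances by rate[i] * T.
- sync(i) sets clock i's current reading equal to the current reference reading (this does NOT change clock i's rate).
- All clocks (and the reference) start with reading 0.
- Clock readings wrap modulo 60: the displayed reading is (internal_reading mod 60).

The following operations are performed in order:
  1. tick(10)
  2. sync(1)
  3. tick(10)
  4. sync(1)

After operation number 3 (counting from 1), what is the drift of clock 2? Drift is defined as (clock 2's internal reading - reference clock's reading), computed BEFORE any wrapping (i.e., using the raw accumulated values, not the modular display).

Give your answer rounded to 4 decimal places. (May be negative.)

After op 1 tick(10): ref=10.0000 raw=[11.0000 11.0000 20.0000 9.0000]
After op 2 sync(1): ref=10.0000 raw=[11.0000 10.0000 20.0000 9.0000]
After op 3 tick(10): ref=20.0000 raw=[22.0000 21.0000 40.0000 18.0000]
Drift of clock 2 after op 3: 40.0000 - 20.0000 = 20.0000

Answer: 20.0000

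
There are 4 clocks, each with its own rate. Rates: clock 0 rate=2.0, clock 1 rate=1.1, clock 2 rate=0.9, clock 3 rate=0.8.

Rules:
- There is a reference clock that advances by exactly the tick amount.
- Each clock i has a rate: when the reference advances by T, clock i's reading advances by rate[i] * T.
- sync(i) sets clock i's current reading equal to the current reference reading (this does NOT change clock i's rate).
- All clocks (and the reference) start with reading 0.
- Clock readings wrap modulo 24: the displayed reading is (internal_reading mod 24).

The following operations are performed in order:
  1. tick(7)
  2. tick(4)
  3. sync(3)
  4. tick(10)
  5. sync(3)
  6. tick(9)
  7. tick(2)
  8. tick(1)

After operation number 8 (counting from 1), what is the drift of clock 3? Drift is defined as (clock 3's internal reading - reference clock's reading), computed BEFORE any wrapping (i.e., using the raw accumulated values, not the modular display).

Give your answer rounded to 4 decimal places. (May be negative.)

After op 1 tick(7): ref=7.0000 raw=[14.0000 7.7000 6.3000 5.6000]
After op 2 tick(4): ref=11.0000 raw=[22.0000 12.1000 9.9000 8.8000]
After op 3 sync(3): ref=11.0000 raw=[22.0000 12.1000 9.9000 11.0000]
After op 4 tick(10): ref=21.0000 raw=[42.0000 23.1000 18.9000 19.0000]
After op 5 sync(3): ref=21.0000 raw=[42.0000 23.1000 18.9000 21.0000]
After op 6 tick(9): ref=30.0000 raw=[60.0000 33.0000 27.0000 28.2000]
After op 7 tick(2): ref=32.0000 raw=[64.0000 35.2000 28.8000 29.8000]
After op 8 tick(1): ref=33.0000 raw=[66.0000 36.3000 29.7000 30.6000]
Drift of clock 3 after op 8: 30.6000 - 33.0000 = -2.4000

Answer: -2.4000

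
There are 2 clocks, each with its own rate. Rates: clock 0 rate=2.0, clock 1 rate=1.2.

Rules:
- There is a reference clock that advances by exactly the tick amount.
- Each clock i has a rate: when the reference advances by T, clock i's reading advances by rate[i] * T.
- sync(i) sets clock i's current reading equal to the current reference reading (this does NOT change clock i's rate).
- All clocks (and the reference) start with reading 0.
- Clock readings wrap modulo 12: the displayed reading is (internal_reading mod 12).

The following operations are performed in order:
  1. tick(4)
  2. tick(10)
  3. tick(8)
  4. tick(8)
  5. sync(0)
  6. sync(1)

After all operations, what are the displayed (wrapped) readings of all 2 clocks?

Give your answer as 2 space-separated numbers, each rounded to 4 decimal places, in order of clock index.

Answer: 6.0000 6.0000

Derivation:
After op 1 tick(4): ref=4.0000 raw=[8.0000 4.8000]
After op 2 tick(10): ref=14.0000 raw=[28.0000 16.8000]
After op 3 tick(8): ref=22.0000 raw=[44.0000 26.4000]
After op 4 tick(8): ref=30.0000 raw=[60.0000 36.0000]
After op 5 sync(0): ref=30.0000 raw=[30.0000 36.0000]
After op 6 sync(1): ref=30.0000 raw=[30.0000 30.0000]
Wrap final raw readings (mod 12): 30.0000 mod 12 = 6.0000; 30.0000 mod 12 = 6.0000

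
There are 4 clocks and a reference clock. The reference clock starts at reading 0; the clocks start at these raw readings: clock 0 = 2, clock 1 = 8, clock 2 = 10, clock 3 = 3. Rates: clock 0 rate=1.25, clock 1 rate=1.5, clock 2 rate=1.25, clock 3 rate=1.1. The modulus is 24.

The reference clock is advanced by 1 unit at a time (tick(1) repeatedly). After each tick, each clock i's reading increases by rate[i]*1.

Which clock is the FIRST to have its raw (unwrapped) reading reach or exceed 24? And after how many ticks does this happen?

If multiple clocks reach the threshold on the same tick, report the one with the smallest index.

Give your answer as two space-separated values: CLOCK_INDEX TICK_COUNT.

Answer: 1 11

Derivation:
clock 0: start=2, rate=1.25, needs 24-2 = 22; ticks = ceil(22/1.25) = ceil(17.6000) = 18; reading at tick 18 = 2 + 1.25*18 = 24.5000
clock 1: start=8, rate=1.5, needs 24-8 = 16; ticks = ceil(16/1.5) = ceil(10.6667) = 11; reading at tick 11 = 8 + 1.5*11 = 24.5000
clock 2: start=10, rate=1.25, needs 24-10 = 14; ticks = ceil(14/1.25) = ceil(11.2000) = 12; reading at tick 12 = 10 + 1.25*12 = 25.0000
clock 3: start=3, rate=1.1, needs 24-3 = 21; ticks = ceil(21/1.1) = ceil(19.0909) = 20; reading at tick 20 = 3 + 1.1*20 = 25.0000
Minimum tick count = 11; winners = [1]; smallest index = 1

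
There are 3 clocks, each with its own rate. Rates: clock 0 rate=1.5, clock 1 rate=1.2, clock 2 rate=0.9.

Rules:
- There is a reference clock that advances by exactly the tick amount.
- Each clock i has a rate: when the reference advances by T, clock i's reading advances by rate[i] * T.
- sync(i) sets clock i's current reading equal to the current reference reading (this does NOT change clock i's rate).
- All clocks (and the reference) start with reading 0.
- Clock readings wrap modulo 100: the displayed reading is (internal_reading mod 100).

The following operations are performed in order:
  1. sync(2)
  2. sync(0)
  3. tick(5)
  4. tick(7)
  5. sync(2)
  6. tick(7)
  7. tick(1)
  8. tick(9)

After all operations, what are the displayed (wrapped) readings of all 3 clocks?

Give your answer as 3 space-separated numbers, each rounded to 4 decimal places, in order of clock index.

Answer: 43.5000 34.8000 27.3000

Derivation:
After op 1 sync(2): ref=0.0000 raw=[0.0000 0.0000 0.0000]
After op 2 sync(0): ref=0.0000 raw=[0.0000 0.0000 0.0000]
After op 3 tick(5): ref=5.0000 raw=[7.5000 6.0000 4.5000]
After op 4 tick(7): ref=12.0000 raw=[18.0000 14.4000 10.8000]
After op 5 sync(2): ref=12.0000 raw=[18.0000 14.4000 12.0000]
After op 6 tick(7): ref=19.0000 raw=[28.5000 22.8000 18.3000]
After op 7 tick(1): ref=20.0000 raw=[30.0000 24.0000 19.2000]
After op 8 tick(9): ref=29.0000 raw=[43.5000 34.8000 27.3000]
Wrap final raw readings (mod 100): 43.5000 mod 100 = 43.5000; 34.8000 mod 100 = 34.8000; 27.3000 mod 100 = 27.3000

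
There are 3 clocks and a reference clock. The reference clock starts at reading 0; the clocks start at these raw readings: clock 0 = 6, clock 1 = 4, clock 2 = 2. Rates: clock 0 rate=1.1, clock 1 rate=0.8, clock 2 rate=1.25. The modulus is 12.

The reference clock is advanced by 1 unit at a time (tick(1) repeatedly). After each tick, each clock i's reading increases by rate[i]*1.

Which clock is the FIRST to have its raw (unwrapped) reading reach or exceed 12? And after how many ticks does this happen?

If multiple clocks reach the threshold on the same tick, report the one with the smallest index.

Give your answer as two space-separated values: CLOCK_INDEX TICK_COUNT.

clock 0: start=6, rate=1.1, needs 12-6 = 6; ticks = ceil(6/1.1) = ceil(5.4545) = 6; reading at tick 6 = 6 + 1.1*6 = 12.6000
clock 1: start=4, rate=0.8, needs 12-4 = 8; ticks = ceil(8/0.8) = ceil(10.0000) = 10; reading at tick 10 = 4 + 0.8*10 = 12.0000
clock 2: start=2, rate=1.25, needs 12-2 = 10; ticks = ceil(10/1.25) = ceil(8.0000) = 8; reading at tick 8 = 2 + 1.25*8 = 12.0000
Minimum tick count = 6; winners = [0]; smallest index = 0

Answer: 0 6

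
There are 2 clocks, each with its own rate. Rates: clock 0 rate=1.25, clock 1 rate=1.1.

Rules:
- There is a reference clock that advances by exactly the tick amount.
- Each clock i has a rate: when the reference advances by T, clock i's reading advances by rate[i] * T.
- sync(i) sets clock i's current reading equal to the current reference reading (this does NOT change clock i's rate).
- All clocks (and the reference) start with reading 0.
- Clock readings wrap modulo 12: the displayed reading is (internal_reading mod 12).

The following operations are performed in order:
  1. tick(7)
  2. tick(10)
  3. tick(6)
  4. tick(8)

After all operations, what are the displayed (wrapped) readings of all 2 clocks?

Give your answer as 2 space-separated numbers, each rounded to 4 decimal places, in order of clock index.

After op 1 tick(7): ref=7.0000 raw=[8.7500 7.7000]
After op 2 tick(10): ref=17.0000 raw=[21.2500 18.7000]
After op 3 tick(6): ref=23.0000 raw=[28.7500 25.3000]
After op 4 tick(8): ref=31.0000 raw=[38.7500 34.1000]
Wrap final raw readings (mod 12): 38.7500 mod 12 = 2.7500; 34.1000 mod 12 = 10.1000

Answer: 2.7500 10.1000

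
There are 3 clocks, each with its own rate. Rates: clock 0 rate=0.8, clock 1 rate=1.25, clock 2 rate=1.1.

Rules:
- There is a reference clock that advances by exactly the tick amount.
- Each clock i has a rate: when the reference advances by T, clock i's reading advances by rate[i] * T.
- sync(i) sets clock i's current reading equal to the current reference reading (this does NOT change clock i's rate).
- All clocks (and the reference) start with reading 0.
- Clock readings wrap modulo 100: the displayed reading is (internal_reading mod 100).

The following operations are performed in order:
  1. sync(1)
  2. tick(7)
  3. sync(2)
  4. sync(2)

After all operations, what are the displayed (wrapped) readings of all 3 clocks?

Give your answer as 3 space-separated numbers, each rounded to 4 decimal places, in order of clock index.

After op 1 sync(1): ref=0.0000 raw=[0.0000 0.0000 0.0000]
After op 2 tick(7): ref=7.0000 raw=[5.6000 8.7500 7.7000]
After op 3 sync(2): ref=7.0000 raw=[5.6000 8.7500 7.0000]
After op 4 sync(2): ref=7.0000 raw=[5.6000 8.7500 7.0000]
Wrap final raw readings (mod 100): 5.6000 mod 100 = 5.6000; 8.7500 mod 100 = 8.7500; 7.0000 mod 100 = 7.0000

Answer: 5.6000 8.7500 7.0000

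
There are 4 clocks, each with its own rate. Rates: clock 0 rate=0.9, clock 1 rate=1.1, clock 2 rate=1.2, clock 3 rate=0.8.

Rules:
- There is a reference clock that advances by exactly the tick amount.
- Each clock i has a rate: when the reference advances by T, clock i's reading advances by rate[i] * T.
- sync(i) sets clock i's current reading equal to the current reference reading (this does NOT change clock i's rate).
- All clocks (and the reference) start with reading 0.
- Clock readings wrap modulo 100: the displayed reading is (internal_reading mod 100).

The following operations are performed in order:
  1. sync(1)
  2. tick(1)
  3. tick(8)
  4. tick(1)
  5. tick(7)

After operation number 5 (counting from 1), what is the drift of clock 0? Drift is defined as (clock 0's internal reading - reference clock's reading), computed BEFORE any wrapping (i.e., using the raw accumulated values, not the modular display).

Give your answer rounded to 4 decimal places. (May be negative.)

Answer: -1.7000

Derivation:
After op 1 sync(1): ref=0.0000 raw=[0.0000 0.0000 0.0000 0.0000]
After op 2 tick(1): ref=1.0000 raw=[0.9000 1.1000 1.2000 0.8000]
After op 3 tick(8): ref=9.0000 raw=[8.1000 9.9000 10.8000 7.2000]
After op 4 tick(1): ref=10.0000 raw=[9.0000 11.0000 12.0000 8.0000]
After op 5 tick(7): ref=17.0000 raw=[15.3000 18.7000 20.4000 13.6000]
Drift of clock 0 after op 5: 15.3000 - 17.0000 = -1.7000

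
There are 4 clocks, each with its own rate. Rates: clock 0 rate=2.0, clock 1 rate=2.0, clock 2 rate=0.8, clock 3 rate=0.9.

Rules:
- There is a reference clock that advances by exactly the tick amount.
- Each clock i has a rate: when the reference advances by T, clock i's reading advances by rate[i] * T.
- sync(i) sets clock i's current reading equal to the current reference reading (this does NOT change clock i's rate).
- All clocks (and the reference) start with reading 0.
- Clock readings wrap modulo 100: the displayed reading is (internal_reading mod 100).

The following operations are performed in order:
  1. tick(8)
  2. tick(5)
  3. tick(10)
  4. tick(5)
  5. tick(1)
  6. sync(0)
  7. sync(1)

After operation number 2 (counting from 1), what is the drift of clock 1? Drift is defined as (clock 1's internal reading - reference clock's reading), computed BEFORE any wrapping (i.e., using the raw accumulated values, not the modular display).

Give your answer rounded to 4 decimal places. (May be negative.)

After op 1 tick(8): ref=8.0000 raw=[16.0000 16.0000 6.4000 7.2000]
After op 2 tick(5): ref=13.0000 raw=[26.0000 26.0000 10.4000 11.7000]
Drift of clock 1 after op 2: 26.0000 - 13.0000 = 13.0000

Answer: 13.0000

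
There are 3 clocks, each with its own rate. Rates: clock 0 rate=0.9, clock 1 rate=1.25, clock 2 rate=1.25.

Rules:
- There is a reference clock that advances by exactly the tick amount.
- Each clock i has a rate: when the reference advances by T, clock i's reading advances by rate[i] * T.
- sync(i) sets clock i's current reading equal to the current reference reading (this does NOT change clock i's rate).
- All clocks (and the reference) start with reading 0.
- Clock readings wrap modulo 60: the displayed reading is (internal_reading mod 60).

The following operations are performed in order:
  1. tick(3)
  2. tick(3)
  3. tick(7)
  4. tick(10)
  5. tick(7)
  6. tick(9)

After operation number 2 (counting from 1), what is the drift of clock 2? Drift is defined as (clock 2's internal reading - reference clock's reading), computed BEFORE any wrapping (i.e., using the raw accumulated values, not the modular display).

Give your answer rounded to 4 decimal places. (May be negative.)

Answer: 1.5000

Derivation:
After op 1 tick(3): ref=3.0000 raw=[2.7000 3.7500 3.7500]
After op 2 tick(3): ref=6.0000 raw=[5.4000 7.5000 7.5000]
Drift of clock 2 after op 2: 7.5000 - 6.0000 = 1.5000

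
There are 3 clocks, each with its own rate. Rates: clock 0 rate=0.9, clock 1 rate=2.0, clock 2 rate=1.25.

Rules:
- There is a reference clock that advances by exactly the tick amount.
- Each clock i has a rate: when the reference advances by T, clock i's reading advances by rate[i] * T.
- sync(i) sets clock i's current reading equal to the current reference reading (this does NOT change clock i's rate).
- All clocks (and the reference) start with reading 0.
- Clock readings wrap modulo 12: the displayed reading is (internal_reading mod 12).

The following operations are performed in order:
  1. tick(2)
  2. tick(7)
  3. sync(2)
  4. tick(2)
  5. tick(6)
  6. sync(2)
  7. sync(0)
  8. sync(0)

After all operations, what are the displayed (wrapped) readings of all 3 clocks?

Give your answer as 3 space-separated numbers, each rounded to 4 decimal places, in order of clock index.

After op 1 tick(2): ref=2.0000 raw=[1.8000 4.0000 2.5000]
After op 2 tick(7): ref=9.0000 raw=[8.1000 18.0000 11.2500]
After op 3 sync(2): ref=9.0000 raw=[8.1000 18.0000 9.0000]
After op 4 tick(2): ref=11.0000 raw=[9.9000 22.0000 11.5000]
After op 5 tick(6): ref=17.0000 raw=[15.3000 34.0000 19.0000]
After op 6 sync(2): ref=17.0000 raw=[15.3000 34.0000 17.0000]
After op 7 sync(0): ref=17.0000 raw=[17.0000 34.0000 17.0000]
After op 8 sync(0): ref=17.0000 raw=[17.0000 34.0000 17.0000]
Wrap final raw readings (mod 12): 17.0000 mod 12 = 5.0000; 34.0000 mod 12 = 10.0000; 17.0000 mod 12 = 5.0000

Answer: 5.0000 10.0000 5.0000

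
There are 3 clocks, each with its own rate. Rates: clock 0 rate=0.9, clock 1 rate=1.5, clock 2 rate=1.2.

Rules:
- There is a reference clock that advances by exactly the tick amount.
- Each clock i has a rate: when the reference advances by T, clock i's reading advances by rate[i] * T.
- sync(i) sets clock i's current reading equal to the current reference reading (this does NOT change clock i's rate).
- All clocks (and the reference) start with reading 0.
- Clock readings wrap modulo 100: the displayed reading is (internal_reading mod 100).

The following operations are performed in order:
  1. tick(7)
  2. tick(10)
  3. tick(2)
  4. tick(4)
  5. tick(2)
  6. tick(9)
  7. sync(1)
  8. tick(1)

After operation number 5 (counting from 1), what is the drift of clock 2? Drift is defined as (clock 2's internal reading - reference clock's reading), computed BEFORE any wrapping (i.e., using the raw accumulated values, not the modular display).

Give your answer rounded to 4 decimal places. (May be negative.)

After op 1 tick(7): ref=7.0000 raw=[6.3000 10.5000 8.4000]
After op 2 tick(10): ref=17.0000 raw=[15.3000 25.5000 20.4000]
After op 3 tick(2): ref=19.0000 raw=[17.1000 28.5000 22.8000]
After op 4 tick(4): ref=23.0000 raw=[20.7000 34.5000 27.6000]
After op 5 tick(2): ref=25.0000 raw=[22.5000 37.5000 30.0000]
Drift of clock 2 after op 5: 30.0000 - 25.0000 = 5.0000

Answer: 5.0000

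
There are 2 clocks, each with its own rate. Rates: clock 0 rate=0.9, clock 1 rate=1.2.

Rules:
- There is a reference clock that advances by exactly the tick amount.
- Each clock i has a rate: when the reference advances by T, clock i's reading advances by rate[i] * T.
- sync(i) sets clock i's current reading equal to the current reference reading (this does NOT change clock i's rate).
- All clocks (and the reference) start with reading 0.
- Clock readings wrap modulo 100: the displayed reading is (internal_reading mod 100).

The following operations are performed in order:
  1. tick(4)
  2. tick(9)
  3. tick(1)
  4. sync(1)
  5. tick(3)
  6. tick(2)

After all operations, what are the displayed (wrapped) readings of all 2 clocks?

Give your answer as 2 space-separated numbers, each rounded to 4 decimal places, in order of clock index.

Answer: 17.1000 20.0000

Derivation:
After op 1 tick(4): ref=4.0000 raw=[3.6000 4.8000]
After op 2 tick(9): ref=13.0000 raw=[11.7000 15.6000]
After op 3 tick(1): ref=14.0000 raw=[12.6000 16.8000]
After op 4 sync(1): ref=14.0000 raw=[12.6000 14.0000]
After op 5 tick(3): ref=17.0000 raw=[15.3000 17.6000]
After op 6 tick(2): ref=19.0000 raw=[17.1000 20.0000]
Wrap final raw readings (mod 100): 17.1000 mod 100 = 17.1000; 20.0000 mod 100 = 20.0000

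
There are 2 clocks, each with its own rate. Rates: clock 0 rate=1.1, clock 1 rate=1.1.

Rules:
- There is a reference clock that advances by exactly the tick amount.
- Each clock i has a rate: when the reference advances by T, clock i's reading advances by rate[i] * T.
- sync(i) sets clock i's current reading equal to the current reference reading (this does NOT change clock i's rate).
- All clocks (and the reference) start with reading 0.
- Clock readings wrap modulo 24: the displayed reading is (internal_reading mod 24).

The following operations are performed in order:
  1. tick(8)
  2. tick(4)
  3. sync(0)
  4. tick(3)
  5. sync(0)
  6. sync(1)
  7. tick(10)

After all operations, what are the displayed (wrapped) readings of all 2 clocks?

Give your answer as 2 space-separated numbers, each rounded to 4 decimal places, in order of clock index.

After op 1 tick(8): ref=8.0000 raw=[8.8000 8.8000]
After op 2 tick(4): ref=12.0000 raw=[13.2000 13.2000]
After op 3 sync(0): ref=12.0000 raw=[12.0000 13.2000]
After op 4 tick(3): ref=15.0000 raw=[15.3000 16.5000]
After op 5 sync(0): ref=15.0000 raw=[15.0000 16.5000]
After op 6 sync(1): ref=15.0000 raw=[15.0000 15.0000]
After op 7 tick(10): ref=25.0000 raw=[26.0000 26.0000]
Wrap final raw readings (mod 24): 26.0000 mod 24 = 2.0000; 26.0000 mod 24 = 2.0000

Answer: 2.0000 2.0000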